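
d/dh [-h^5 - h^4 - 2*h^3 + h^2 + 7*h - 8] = -5*h^4 - 4*h^3 - 6*h^2 + 2*h + 7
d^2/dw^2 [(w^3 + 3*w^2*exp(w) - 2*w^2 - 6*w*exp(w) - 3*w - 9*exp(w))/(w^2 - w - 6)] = (3*w^3*exp(w) + 15*w^2*exp(w) + 30*w*exp(w) + 18*exp(w) + 4)/(w^3 + 6*w^2 + 12*w + 8)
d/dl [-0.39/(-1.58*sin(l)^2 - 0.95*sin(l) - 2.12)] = -(1.2324*sin(l) + 0.3705)*cos(l)/(1.58*sin(l)^2 + 0.95*sin(l) + 2.12)^2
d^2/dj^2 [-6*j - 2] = 0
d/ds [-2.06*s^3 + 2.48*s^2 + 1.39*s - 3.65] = -6.18*s^2 + 4.96*s + 1.39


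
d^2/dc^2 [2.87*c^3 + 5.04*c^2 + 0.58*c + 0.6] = 17.22*c + 10.08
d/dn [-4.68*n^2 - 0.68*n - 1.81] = -9.36*n - 0.68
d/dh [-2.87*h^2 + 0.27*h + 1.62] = 0.27 - 5.74*h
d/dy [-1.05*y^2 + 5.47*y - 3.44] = 5.47 - 2.1*y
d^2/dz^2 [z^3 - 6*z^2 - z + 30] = 6*z - 12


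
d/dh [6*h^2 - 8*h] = 12*h - 8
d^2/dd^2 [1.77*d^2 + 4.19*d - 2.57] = 3.54000000000000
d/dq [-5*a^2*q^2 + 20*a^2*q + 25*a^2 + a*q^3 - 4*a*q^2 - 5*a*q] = a*(-10*a*q + 20*a + 3*q^2 - 8*q - 5)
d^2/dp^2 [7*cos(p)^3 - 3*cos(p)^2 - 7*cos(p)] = 7*cos(p)/4 + 6*cos(2*p) - 63*cos(3*p)/4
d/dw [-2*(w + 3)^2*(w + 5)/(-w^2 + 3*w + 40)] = 2*(w^2 - 16*w - 57)/(w^2 - 16*w + 64)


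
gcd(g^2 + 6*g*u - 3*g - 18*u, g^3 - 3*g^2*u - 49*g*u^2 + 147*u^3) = 1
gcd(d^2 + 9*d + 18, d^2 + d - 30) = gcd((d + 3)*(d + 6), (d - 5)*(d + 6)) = d + 6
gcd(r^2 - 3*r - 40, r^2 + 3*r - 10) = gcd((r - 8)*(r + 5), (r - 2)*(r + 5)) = r + 5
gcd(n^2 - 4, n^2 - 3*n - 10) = n + 2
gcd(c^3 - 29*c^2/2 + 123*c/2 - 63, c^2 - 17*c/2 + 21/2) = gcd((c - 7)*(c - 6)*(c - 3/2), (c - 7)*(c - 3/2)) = c^2 - 17*c/2 + 21/2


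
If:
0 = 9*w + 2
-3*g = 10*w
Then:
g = 20/27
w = -2/9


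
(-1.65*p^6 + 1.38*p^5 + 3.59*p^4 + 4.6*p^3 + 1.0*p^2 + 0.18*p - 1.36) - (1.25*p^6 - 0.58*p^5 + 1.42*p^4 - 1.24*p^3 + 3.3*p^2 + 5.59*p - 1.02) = -2.9*p^6 + 1.96*p^5 + 2.17*p^4 + 5.84*p^3 - 2.3*p^2 - 5.41*p - 0.34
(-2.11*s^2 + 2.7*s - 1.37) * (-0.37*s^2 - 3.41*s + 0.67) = 0.7807*s^4 + 6.1961*s^3 - 10.1138*s^2 + 6.4807*s - 0.9179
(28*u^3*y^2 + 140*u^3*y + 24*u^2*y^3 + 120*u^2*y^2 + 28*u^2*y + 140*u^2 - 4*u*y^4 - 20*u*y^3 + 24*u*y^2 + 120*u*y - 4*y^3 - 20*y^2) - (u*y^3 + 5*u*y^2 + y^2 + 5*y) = 28*u^3*y^2 + 140*u^3*y + 24*u^2*y^3 + 120*u^2*y^2 + 28*u^2*y + 140*u^2 - 4*u*y^4 - 21*u*y^3 + 19*u*y^2 + 120*u*y - 4*y^3 - 21*y^2 - 5*y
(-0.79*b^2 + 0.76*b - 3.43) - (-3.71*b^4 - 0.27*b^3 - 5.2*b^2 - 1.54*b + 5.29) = 3.71*b^4 + 0.27*b^3 + 4.41*b^2 + 2.3*b - 8.72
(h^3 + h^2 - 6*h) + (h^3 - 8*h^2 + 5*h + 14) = 2*h^3 - 7*h^2 - h + 14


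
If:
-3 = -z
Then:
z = 3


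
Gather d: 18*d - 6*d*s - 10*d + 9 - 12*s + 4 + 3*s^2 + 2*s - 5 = d*(8 - 6*s) + 3*s^2 - 10*s + 8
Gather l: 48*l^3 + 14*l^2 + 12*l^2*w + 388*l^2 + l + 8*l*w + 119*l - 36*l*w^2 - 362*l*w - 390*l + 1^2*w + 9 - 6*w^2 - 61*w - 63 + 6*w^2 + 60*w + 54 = 48*l^3 + l^2*(12*w + 402) + l*(-36*w^2 - 354*w - 270)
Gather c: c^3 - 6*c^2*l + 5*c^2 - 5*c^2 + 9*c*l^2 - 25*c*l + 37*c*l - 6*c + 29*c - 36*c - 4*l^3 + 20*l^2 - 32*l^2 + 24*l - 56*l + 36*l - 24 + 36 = c^3 - 6*c^2*l + c*(9*l^2 + 12*l - 13) - 4*l^3 - 12*l^2 + 4*l + 12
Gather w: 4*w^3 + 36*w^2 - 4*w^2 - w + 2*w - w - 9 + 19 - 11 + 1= 4*w^3 + 32*w^2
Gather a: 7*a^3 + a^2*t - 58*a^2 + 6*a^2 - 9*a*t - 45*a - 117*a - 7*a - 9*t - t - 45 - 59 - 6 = 7*a^3 + a^2*(t - 52) + a*(-9*t - 169) - 10*t - 110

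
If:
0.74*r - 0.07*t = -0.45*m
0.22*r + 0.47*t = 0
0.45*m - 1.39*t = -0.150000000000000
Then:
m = -2.11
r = 1.23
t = -0.57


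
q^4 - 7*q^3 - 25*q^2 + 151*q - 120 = (q - 8)*(q - 3)*(q - 1)*(q + 5)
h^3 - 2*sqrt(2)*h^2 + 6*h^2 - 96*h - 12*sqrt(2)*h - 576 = (h + 6)*(h - 8*sqrt(2))*(h + 6*sqrt(2))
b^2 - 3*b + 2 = (b - 2)*(b - 1)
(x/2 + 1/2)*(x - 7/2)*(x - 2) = x^3/2 - 9*x^2/4 + 3*x/4 + 7/2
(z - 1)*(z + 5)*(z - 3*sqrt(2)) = z^3 - 3*sqrt(2)*z^2 + 4*z^2 - 12*sqrt(2)*z - 5*z + 15*sqrt(2)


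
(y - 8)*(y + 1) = y^2 - 7*y - 8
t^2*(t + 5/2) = t^3 + 5*t^2/2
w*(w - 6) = w^2 - 6*w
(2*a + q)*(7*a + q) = 14*a^2 + 9*a*q + q^2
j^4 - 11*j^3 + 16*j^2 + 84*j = j*(j - 7)*(j - 6)*(j + 2)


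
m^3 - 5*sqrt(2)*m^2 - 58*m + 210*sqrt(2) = (m - 7*sqrt(2))*(m - 3*sqrt(2))*(m + 5*sqrt(2))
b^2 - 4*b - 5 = (b - 5)*(b + 1)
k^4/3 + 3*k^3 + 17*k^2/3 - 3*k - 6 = (k/3 + 1)*(k - 1)*(k + 1)*(k + 6)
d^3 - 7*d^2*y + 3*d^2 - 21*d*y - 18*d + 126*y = (d - 3)*(d + 6)*(d - 7*y)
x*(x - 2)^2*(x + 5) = x^4 + x^3 - 16*x^2 + 20*x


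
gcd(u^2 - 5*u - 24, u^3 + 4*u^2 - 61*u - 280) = u - 8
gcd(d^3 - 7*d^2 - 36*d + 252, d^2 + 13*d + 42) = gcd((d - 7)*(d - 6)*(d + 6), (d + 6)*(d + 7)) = d + 6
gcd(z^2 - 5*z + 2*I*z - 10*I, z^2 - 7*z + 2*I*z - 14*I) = z + 2*I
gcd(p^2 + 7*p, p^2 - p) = p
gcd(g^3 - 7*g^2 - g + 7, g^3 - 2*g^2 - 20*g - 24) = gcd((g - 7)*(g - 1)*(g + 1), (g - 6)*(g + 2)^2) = 1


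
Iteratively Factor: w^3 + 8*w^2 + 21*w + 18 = (w + 3)*(w^2 + 5*w + 6) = (w + 3)^2*(w + 2)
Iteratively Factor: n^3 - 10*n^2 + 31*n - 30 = (n - 3)*(n^2 - 7*n + 10) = (n - 3)*(n - 2)*(n - 5)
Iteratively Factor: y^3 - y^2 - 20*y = (y + 4)*(y^2 - 5*y) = y*(y + 4)*(y - 5)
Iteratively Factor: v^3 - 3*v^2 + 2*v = (v)*(v^2 - 3*v + 2) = v*(v - 1)*(v - 2)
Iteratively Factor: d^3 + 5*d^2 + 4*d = (d + 1)*(d^2 + 4*d) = (d + 1)*(d + 4)*(d)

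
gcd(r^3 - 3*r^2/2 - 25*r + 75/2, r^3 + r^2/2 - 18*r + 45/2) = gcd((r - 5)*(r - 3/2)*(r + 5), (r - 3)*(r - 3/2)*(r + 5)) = r^2 + 7*r/2 - 15/2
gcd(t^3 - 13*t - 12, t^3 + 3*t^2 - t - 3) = t^2 + 4*t + 3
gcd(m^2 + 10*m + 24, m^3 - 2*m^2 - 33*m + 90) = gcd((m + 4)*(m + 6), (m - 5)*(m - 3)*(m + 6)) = m + 6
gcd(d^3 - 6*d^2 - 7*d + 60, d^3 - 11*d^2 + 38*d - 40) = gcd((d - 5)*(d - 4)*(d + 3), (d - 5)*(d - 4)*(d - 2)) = d^2 - 9*d + 20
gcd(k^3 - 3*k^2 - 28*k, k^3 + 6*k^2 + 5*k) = k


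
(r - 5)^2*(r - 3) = r^3 - 13*r^2 + 55*r - 75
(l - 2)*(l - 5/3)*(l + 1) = l^3 - 8*l^2/3 - l/3 + 10/3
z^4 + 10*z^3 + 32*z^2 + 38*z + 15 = (z + 1)^2*(z + 3)*(z + 5)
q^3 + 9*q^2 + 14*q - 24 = (q - 1)*(q + 4)*(q + 6)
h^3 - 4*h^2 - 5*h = h*(h - 5)*(h + 1)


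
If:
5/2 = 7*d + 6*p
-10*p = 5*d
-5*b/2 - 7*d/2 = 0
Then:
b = -7/8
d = 5/8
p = -5/16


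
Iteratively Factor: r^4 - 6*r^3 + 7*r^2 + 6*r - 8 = (r - 2)*(r^3 - 4*r^2 - r + 4) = (r - 4)*(r - 2)*(r^2 - 1) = (r - 4)*(r - 2)*(r + 1)*(r - 1)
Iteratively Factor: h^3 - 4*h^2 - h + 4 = (h - 4)*(h^2 - 1) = (h - 4)*(h + 1)*(h - 1)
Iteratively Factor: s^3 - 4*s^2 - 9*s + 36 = (s + 3)*(s^2 - 7*s + 12) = (s - 4)*(s + 3)*(s - 3)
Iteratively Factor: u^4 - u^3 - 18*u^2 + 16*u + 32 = (u + 4)*(u^3 - 5*u^2 + 2*u + 8) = (u - 4)*(u + 4)*(u^2 - u - 2) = (u - 4)*(u - 2)*(u + 4)*(u + 1)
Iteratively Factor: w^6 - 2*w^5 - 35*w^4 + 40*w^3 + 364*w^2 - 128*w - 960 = (w + 4)*(w^5 - 6*w^4 - 11*w^3 + 84*w^2 + 28*w - 240) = (w - 5)*(w + 4)*(w^4 - w^3 - 16*w^2 + 4*w + 48) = (w - 5)*(w - 4)*(w + 4)*(w^3 + 3*w^2 - 4*w - 12) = (w - 5)*(w - 4)*(w + 2)*(w + 4)*(w^2 + w - 6) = (w - 5)*(w - 4)*(w + 2)*(w + 3)*(w + 4)*(w - 2)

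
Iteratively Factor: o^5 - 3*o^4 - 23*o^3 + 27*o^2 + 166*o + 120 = (o - 5)*(o^4 + 2*o^3 - 13*o^2 - 38*o - 24) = (o - 5)*(o - 4)*(o^3 + 6*o^2 + 11*o + 6) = (o - 5)*(o - 4)*(o + 2)*(o^2 + 4*o + 3) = (o - 5)*(o - 4)*(o + 1)*(o + 2)*(o + 3)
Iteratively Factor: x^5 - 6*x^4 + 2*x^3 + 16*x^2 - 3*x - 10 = (x + 1)*(x^4 - 7*x^3 + 9*x^2 + 7*x - 10) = (x - 1)*(x + 1)*(x^3 - 6*x^2 + 3*x + 10) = (x - 1)*(x + 1)^2*(x^2 - 7*x + 10) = (x - 2)*(x - 1)*(x + 1)^2*(x - 5)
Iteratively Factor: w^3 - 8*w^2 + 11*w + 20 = (w + 1)*(w^2 - 9*w + 20) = (w - 5)*(w + 1)*(w - 4)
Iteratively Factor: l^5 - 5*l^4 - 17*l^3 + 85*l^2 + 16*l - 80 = (l + 4)*(l^4 - 9*l^3 + 19*l^2 + 9*l - 20) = (l - 4)*(l + 4)*(l^3 - 5*l^2 - l + 5) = (l - 4)*(l - 1)*(l + 4)*(l^2 - 4*l - 5) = (l - 4)*(l - 1)*(l + 1)*(l + 4)*(l - 5)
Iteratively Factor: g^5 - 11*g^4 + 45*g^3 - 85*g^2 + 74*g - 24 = (g - 3)*(g^4 - 8*g^3 + 21*g^2 - 22*g + 8) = (g - 4)*(g - 3)*(g^3 - 4*g^2 + 5*g - 2) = (g - 4)*(g - 3)*(g - 1)*(g^2 - 3*g + 2) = (g - 4)*(g - 3)*(g - 1)^2*(g - 2)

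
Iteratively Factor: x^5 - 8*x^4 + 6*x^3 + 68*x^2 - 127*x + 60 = (x - 4)*(x^4 - 4*x^3 - 10*x^2 + 28*x - 15) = (x - 4)*(x + 3)*(x^3 - 7*x^2 + 11*x - 5) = (x - 4)*(x - 1)*(x + 3)*(x^2 - 6*x + 5) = (x - 4)*(x - 1)^2*(x + 3)*(x - 5)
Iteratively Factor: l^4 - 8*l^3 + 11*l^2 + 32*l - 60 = (l + 2)*(l^3 - 10*l^2 + 31*l - 30) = (l - 3)*(l + 2)*(l^2 - 7*l + 10) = (l - 5)*(l - 3)*(l + 2)*(l - 2)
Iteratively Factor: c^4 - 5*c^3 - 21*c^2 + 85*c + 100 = (c - 5)*(c^3 - 21*c - 20) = (c - 5)*(c + 4)*(c^2 - 4*c - 5) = (c - 5)*(c + 1)*(c + 4)*(c - 5)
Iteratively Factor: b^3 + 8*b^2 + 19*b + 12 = (b + 4)*(b^2 + 4*b + 3) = (b + 1)*(b + 4)*(b + 3)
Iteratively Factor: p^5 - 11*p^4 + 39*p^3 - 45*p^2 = (p)*(p^4 - 11*p^3 + 39*p^2 - 45*p) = p^2*(p^3 - 11*p^2 + 39*p - 45) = p^2*(p - 5)*(p^2 - 6*p + 9) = p^2*(p - 5)*(p - 3)*(p - 3)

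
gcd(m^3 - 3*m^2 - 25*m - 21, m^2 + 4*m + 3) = m^2 + 4*m + 3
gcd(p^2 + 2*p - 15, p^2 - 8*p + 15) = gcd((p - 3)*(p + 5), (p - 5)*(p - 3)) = p - 3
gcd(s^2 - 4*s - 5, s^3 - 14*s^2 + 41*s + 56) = s + 1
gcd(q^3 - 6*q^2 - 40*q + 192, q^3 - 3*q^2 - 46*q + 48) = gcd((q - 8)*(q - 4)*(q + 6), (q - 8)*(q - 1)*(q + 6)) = q^2 - 2*q - 48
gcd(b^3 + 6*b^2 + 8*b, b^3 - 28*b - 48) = b^2 + 6*b + 8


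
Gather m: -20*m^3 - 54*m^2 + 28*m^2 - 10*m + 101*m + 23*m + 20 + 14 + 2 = -20*m^3 - 26*m^2 + 114*m + 36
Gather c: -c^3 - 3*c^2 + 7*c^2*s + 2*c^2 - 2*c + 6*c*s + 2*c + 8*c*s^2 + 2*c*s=-c^3 + c^2*(7*s - 1) + c*(8*s^2 + 8*s)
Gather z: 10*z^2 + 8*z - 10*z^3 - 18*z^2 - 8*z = -10*z^3 - 8*z^2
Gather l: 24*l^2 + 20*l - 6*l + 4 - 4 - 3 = 24*l^2 + 14*l - 3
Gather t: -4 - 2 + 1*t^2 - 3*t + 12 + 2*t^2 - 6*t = 3*t^2 - 9*t + 6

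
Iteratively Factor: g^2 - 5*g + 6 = (g - 2)*(g - 3)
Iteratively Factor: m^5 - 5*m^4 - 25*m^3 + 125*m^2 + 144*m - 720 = (m + 4)*(m^4 - 9*m^3 + 11*m^2 + 81*m - 180) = (m - 5)*(m + 4)*(m^3 - 4*m^2 - 9*m + 36) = (m - 5)*(m - 4)*(m + 4)*(m^2 - 9) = (m - 5)*(m - 4)*(m + 3)*(m + 4)*(m - 3)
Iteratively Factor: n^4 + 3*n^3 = (n)*(n^3 + 3*n^2) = n^2*(n^2 + 3*n) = n^2*(n + 3)*(n)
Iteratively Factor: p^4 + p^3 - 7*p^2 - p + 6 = (p - 2)*(p^3 + 3*p^2 - p - 3) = (p - 2)*(p + 3)*(p^2 - 1) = (p - 2)*(p - 1)*(p + 3)*(p + 1)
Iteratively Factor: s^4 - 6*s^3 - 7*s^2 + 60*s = (s - 5)*(s^3 - s^2 - 12*s) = (s - 5)*(s + 3)*(s^2 - 4*s) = s*(s - 5)*(s + 3)*(s - 4)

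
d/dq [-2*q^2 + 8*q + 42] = 8 - 4*q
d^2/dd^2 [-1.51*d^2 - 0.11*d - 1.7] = -3.02000000000000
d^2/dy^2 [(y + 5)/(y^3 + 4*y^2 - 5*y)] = 2*(3*y^2 - 3*y + 1)/(y^3*(y^3 - 3*y^2 + 3*y - 1))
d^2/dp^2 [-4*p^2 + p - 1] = -8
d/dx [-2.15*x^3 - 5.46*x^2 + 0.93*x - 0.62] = -6.45*x^2 - 10.92*x + 0.93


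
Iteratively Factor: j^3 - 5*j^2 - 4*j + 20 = (j - 5)*(j^2 - 4) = (j - 5)*(j + 2)*(j - 2)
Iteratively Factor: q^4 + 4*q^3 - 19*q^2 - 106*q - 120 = (q + 4)*(q^3 - 19*q - 30) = (q + 2)*(q + 4)*(q^2 - 2*q - 15) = (q - 5)*(q + 2)*(q + 4)*(q + 3)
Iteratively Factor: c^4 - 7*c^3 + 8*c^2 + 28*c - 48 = (c - 3)*(c^3 - 4*c^2 - 4*c + 16) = (c - 3)*(c + 2)*(c^2 - 6*c + 8) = (c - 3)*(c - 2)*(c + 2)*(c - 4)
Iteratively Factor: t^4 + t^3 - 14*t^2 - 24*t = (t)*(t^3 + t^2 - 14*t - 24) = t*(t + 3)*(t^2 - 2*t - 8) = t*(t - 4)*(t + 3)*(t + 2)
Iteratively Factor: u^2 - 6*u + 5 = (u - 1)*(u - 5)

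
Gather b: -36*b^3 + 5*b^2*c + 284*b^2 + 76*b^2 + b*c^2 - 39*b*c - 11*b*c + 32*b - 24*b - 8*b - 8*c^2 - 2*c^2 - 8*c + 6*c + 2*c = -36*b^3 + b^2*(5*c + 360) + b*(c^2 - 50*c) - 10*c^2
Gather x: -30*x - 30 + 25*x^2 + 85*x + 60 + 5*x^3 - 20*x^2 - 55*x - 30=5*x^3 + 5*x^2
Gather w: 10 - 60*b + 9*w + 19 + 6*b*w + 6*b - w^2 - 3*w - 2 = -54*b - w^2 + w*(6*b + 6) + 27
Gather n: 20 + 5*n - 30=5*n - 10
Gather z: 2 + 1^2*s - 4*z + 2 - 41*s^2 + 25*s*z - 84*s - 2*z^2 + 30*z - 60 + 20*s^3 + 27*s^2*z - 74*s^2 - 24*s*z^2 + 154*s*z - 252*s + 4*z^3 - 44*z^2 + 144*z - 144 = 20*s^3 - 115*s^2 - 335*s + 4*z^3 + z^2*(-24*s - 46) + z*(27*s^2 + 179*s + 170) - 200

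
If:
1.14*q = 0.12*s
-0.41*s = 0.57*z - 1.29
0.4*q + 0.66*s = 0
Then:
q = 0.00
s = 0.00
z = 2.26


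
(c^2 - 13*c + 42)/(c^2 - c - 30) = (c - 7)/(c + 5)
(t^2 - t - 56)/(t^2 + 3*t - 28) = (t - 8)/(t - 4)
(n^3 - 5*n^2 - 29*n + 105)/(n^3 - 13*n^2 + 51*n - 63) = (n + 5)/(n - 3)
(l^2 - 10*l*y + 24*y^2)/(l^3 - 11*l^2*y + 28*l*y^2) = (-l + 6*y)/(l*(-l + 7*y))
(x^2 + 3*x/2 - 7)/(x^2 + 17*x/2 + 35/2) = (x - 2)/(x + 5)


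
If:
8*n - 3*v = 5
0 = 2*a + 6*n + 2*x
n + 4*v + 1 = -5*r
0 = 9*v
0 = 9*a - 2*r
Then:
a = -13/180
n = 5/8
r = -13/40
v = 0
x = -649/360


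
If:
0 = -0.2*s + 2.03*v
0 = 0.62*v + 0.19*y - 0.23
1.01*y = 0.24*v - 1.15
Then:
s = 6.81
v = 0.67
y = -0.98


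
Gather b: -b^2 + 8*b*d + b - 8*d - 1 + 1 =-b^2 + b*(8*d + 1) - 8*d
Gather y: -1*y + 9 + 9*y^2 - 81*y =9*y^2 - 82*y + 9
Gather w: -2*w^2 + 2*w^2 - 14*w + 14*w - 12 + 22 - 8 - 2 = 0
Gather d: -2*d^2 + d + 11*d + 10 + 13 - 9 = -2*d^2 + 12*d + 14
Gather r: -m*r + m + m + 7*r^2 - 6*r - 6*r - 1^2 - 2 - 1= 2*m + 7*r^2 + r*(-m - 12) - 4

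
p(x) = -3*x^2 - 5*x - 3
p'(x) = -6*x - 5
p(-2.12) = -5.88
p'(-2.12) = 7.72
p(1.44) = -16.42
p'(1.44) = -13.64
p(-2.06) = -5.43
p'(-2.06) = 7.36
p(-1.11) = -1.15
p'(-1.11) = 1.66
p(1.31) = -14.70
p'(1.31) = -12.86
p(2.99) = -44.77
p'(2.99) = -22.94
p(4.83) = -97.14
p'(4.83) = -33.98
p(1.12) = -12.36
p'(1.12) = -11.72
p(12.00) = -495.00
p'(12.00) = -77.00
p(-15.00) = -603.00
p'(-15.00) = 85.00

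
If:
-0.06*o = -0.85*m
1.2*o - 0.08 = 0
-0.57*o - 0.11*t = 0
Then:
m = 0.00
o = 0.07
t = -0.35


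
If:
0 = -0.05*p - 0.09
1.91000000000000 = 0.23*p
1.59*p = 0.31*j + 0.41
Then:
No Solution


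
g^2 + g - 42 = (g - 6)*(g + 7)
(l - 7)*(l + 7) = l^2 - 49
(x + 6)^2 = x^2 + 12*x + 36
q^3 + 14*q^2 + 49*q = q*(q + 7)^2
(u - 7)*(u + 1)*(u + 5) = u^3 - u^2 - 37*u - 35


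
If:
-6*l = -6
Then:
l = 1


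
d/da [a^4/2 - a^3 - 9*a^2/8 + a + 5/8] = 2*a^3 - 3*a^2 - 9*a/4 + 1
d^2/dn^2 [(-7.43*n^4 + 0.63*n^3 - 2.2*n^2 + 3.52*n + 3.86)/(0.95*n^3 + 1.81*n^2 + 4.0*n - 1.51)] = (1.4210854715202e-14*n^8 - 5.6843418860808e-14*n^7 + 1.64758399999982*n^6 - 382.01241*n^5 - 452.313942*n^4 + 831.82037*n^3 - 37.72608*n^2 + 267.24327*n + 177.108692)/(0.857375*n^9 + 4.900575*n^8 + 20.166885*n^7 + 43.109416*n^6 + 69.33453*n^5 + 37.611267*n^4 + 4.90388499999999*n^3 - 60.099057*n^2 + 27.3612*n - 3.442951)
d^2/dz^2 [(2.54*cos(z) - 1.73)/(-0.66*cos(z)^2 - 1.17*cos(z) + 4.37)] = (-0.0974397026555135*(1 - cos(z)^2)^2 + 0.0216670536585361*cos(z)^5 + 0.738955873154999*cos(z)^3 - 0.289241195859904*cos(z)^2 + 0.0728689077102428*cos(z) - 0.123021428591991)/(0.177897574123989*cos(z)^2 + 0.315363881401617*cos(z) - 1.17789757412399)^3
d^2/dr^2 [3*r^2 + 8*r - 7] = 6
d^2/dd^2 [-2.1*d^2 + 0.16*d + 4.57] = -4.20000000000000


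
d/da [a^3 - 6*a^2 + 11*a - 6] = 3*a^2 - 12*a + 11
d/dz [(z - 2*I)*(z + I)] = 2*z - I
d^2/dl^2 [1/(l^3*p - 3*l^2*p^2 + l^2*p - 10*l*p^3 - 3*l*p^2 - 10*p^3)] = 2*((-3*l + 3*p - 1)*(-l^3 + 3*l^2*p - l^2 + 10*l*p^2 + 3*l*p + 10*p^2) - (-3*l^2 + 6*l*p - 2*l + 10*p^2 + 3*p)^2)/(p*(-l^3 + 3*l^2*p - l^2 + 10*l*p^2 + 3*l*p + 10*p^2)^3)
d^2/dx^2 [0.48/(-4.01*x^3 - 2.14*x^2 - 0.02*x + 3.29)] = ((11.5488*x + 2.0544)*(4.01*x^3 + 2.14*x^2 + 0.02*x - 3.29) - 0.48*(12.03*x^2 + 4.28*x + 0.02)*(24.06*x^2 + 8.56*x + 0.04))/(4.01*x^3 + 2.14*x^2 + 0.02*x - 3.29)^3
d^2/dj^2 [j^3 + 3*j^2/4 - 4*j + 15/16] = 6*j + 3/2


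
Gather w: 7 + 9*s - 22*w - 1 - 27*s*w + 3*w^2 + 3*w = 9*s + 3*w^2 + w*(-27*s - 19) + 6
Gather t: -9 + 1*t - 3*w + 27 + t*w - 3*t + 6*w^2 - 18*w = t*(w - 2) + 6*w^2 - 21*w + 18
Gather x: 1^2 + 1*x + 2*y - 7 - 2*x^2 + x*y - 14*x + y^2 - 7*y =-2*x^2 + x*(y - 13) + y^2 - 5*y - 6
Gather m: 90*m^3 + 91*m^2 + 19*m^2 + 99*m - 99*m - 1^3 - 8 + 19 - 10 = 90*m^3 + 110*m^2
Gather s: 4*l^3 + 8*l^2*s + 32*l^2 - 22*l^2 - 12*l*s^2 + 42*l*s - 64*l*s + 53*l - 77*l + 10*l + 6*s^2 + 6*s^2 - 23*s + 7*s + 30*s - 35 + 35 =4*l^3 + 10*l^2 - 14*l + s^2*(12 - 12*l) + s*(8*l^2 - 22*l + 14)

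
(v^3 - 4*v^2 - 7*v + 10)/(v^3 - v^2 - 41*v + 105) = (v^2 + v - 2)/(v^2 + 4*v - 21)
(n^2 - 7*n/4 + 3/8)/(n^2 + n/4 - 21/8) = (4*n - 1)/(4*n + 7)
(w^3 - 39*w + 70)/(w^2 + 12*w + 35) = (w^2 - 7*w + 10)/(w + 5)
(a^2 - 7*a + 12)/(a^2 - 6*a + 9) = (a - 4)/(a - 3)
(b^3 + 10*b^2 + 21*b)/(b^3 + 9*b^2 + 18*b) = (b + 7)/(b + 6)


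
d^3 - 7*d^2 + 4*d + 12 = (d - 6)*(d - 2)*(d + 1)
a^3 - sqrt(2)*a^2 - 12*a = a*(a - 3*sqrt(2))*(a + 2*sqrt(2))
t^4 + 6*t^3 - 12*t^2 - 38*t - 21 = (t - 3)*(t + 1)^2*(t + 7)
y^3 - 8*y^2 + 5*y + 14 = (y - 7)*(y - 2)*(y + 1)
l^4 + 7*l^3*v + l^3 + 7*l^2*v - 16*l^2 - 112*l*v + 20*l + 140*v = (l - 2)^2*(l + 5)*(l + 7*v)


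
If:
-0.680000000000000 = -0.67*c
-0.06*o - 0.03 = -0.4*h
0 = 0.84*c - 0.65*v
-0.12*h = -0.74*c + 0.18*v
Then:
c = 1.01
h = 4.29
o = 28.11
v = 1.31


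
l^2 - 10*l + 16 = (l - 8)*(l - 2)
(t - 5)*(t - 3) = t^2 - 8*t + 15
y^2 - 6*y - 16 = (y - 8)*(y + 2)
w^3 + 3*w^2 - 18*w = w*(w - 3)*(w + 6)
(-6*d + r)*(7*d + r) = -42*d^2 + d*r + r^2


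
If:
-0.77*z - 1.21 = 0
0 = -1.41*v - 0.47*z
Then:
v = 0.52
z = -1.57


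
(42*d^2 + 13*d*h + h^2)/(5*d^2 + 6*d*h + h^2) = (42*d^2 + 13*d*h + h^2)/(5*d^2 + 6*d*h + h^2)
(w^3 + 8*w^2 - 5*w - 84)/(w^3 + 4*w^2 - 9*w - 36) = (w + 7)/(w + 3)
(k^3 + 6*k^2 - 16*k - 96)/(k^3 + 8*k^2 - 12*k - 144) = (k + 4)/(k + 6)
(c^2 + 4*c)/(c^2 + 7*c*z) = (c + 4)/(c + 7*z)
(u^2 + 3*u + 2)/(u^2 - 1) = (u + 2)/(u - 1)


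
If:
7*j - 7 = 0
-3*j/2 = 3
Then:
No Solution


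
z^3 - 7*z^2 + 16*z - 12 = (z - 3)*(z - 2)^2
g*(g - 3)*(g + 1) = g^3 - 2*g^2 - 3*g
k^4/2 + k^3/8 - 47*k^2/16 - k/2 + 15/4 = (k/2 + 1)*(k - 2)*(k - 5/4)*(k + 3/2)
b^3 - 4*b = b*(b - 2)*(b + 2)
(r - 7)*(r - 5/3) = r^2 - 26*r/3 + 35/3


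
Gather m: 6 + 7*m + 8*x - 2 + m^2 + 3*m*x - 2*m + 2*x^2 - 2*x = m^2 + m*(3*x + 5) + 2*x^2 + 6*x + 4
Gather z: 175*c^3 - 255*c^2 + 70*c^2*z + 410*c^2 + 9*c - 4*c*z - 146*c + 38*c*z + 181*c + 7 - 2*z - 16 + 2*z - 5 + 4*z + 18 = 175*c^3 + 155*c^2 + 44*c + z*(70*c^2 + 34*c + 4) + 4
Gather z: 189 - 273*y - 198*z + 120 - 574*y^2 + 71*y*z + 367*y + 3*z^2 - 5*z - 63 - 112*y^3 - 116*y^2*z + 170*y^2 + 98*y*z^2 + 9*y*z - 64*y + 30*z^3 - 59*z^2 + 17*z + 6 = -112*y^3 - 404*y^2 + 30*y + 30*z^3 + z^2*(98*y - 56) + z*(-116*y^2 + 80*y - 186) + 252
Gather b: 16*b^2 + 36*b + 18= 16*b^2 + 36*b + 18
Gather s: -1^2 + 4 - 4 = -1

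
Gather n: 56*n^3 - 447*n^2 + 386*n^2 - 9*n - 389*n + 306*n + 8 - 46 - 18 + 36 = 56*n^3 - 61*n^2 - 92*n - 20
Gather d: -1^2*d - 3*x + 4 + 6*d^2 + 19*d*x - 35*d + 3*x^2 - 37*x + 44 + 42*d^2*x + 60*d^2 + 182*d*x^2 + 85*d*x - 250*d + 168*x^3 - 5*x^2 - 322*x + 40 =d^2*(42*x + 66) + d*(182*x^2 + 104*x - 286) + 168*x^3 - 2*x^2 - 362*x + 88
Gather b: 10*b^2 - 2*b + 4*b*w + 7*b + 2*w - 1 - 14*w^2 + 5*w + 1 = 10*b^2 + b*(4*w + 5) - 14*w^2 + 7*w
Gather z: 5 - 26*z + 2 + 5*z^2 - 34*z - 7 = 5*z^2 - 60*z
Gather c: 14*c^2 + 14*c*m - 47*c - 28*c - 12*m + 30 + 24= 14*c^2 + c*(14*m - 75) - 12*m + 54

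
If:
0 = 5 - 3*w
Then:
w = 5/3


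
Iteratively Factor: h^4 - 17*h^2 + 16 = (h - 4)*(h^3 + 4*h^2 - h - 4) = (h - 4)*(h + 4)*(h^2 - 1) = (h - 4)*(h - 1)*(h + 4)*(h + 1)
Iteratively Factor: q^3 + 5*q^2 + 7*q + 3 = (q + 1)*(q^2 + 4*q + 3) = (q + 1)^2*(q + 3)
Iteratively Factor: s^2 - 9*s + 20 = (s - 5)*(s - 4)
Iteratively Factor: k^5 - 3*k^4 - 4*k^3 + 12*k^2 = (k)*(k^4 - 3*k^3 - 4*k^2 + 12*k) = k*(k - 3)*(k^3 - 4*k) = k^2*(k - 3)*(k^2 - 4) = k^2*(k - 3)*(k + 2)*(k - 2)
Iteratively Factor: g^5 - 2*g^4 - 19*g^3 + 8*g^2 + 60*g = (g - 2)*(g^4 - 19*g^2 - 30*g) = g*(g - 2)*(g^3 - 19*g - 30) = g*(g - 2)*(g + 3)*(g^2 - 3*g - 10) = g*(g - 2)*(g + 2)*(g + 3)*(g - 5)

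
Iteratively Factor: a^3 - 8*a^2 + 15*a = (a)*(a^2 - 8*a + 15) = a*(a - 3)*(a - 5)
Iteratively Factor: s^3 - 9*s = (s - 3)*(s^2 + 3*s) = s*(s - 3)*(s + 3)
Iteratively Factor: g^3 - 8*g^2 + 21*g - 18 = (g - 3)*(g^2 - 5*g + 6) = (g - 3)*(g - 2)*(g - 3)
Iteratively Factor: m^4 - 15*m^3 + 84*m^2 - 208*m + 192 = (m - 4)*(m^3 - 11*m^2 + 40*m - 48) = (m - 4)*(m - 3)*(m^2 - 8*m + 16) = (m - 4)^2*(m - 3)*(m - 4)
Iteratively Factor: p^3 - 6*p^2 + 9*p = (p - 3)*(p^2 - 3*p) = (p - 3)^2*(p)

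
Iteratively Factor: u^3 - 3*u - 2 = (u - 2)*(u^2 + 2*u + 1) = (u - 2)*(u + 1)*(u + 1)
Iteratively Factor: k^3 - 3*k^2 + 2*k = (k)*(k^2 - 3*k + 2) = k*(k - 2)*(k - 1)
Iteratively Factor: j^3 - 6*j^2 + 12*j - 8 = (j - 2)*(j^2 - 4*j + 4) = (j - 2)^2*(j - 2)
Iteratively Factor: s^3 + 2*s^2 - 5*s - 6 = (s + 1)*(s^2 + s - 6) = (s + 1)*(s + 3)*(s - 2)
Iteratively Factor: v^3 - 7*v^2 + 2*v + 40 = (v - 4)*(v^2 - 3*v - 10) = (v - 5)*(v - 4)*(v + 2)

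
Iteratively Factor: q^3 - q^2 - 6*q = (q - 3)*(q^2 + 2*q) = (q - 3)*(q + 2)*(q)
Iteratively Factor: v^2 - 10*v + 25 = (v - 5)*(v - 5)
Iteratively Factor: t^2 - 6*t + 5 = (t - 1)*(t - 5)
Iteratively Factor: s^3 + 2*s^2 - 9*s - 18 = (s + 3)*(s^2 - s - 6) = (s + 2)*(s + 3)*(s - 3)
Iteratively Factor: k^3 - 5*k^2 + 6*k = (k - 2)*(k^2 - 3*k) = (k - 3)*(k - 2)*(k)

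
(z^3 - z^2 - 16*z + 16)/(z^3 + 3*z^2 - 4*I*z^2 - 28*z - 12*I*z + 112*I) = (z^2 + 3*z - 4)/(z^2 + z*(7 - 4*I) - 28*I)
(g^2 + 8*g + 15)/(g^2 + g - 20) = (g + 3)/(g - 4)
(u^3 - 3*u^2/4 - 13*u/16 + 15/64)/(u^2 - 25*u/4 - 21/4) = (16*u^2 - 24*u + 5)/(16*(u - 7))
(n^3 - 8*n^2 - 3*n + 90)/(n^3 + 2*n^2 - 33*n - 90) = (n - 5)/(n + 5)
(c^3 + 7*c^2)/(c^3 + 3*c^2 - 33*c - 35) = c^2/(c^2 - 4*c - 5)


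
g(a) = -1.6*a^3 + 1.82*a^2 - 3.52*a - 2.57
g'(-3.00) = -57.64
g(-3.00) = 67.57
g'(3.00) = -35.80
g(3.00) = -39.95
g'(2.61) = -26.72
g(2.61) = -27.81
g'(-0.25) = -4.73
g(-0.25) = -1.55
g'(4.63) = -89.56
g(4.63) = -138.66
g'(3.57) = -51.70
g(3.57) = -64.74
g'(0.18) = -3.02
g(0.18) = -3.15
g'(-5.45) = -165.93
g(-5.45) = 329.68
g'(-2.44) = -40.98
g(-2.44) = 40.10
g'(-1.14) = -13.91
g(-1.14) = 6.18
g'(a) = -4.8*a^2 + 3.64*a - 3.52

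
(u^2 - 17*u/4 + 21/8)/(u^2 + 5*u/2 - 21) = (u - 3/4)/(u + 6)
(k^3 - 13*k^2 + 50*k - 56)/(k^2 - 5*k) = (k^3 - 13*k^2 + 50*k - 56)/(k*(k - 5))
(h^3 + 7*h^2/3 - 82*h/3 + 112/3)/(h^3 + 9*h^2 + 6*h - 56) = (h - 8/3)/(h + 4)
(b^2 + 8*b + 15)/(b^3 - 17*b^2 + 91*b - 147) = (b^2 + 8*b + 15)/(b^3 - 17*b^2 + 91*b - 147)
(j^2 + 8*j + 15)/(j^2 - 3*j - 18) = (j + 5)/(j - 6)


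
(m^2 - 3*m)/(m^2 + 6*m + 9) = m*(m - 3)/(m^2 + 6*m + 9)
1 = 1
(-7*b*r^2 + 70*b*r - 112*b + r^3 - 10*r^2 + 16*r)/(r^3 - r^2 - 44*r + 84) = (-7*b*r + 56*b + r^2 - 8*r)/(r^2 + r - 42)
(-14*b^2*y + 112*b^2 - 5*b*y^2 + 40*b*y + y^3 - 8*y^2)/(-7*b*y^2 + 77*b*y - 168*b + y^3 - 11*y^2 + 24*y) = (2*b + y)/(y - 3)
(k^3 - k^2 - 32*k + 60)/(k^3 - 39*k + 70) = (k + 6)/(k + 7)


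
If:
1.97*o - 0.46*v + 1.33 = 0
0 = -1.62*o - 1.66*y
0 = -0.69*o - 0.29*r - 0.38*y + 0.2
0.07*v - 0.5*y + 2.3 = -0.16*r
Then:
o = -4.27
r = 5.39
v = -15.40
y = 4.17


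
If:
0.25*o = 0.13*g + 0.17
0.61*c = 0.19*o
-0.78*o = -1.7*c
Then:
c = 0.00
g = -1.31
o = 0.00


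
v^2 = v^2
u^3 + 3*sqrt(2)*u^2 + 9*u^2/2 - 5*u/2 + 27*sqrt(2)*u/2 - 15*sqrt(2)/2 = (u - 1/2)*(u + 5)*(u + 3*sqrt(2))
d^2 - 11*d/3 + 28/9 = (d - 7/3)*(d - 4/3)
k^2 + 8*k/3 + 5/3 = (k + 1)*(k + 5/3)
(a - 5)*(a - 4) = a^2 - 9*a + 20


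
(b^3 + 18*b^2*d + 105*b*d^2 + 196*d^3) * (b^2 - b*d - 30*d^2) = b^5 + 17*b^4*d + 57*b^3*d^2 - 449*b^2*d^3 - 3346*b*d^4 - 5880*d^5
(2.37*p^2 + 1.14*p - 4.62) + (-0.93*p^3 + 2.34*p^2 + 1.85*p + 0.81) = -0.93*p^3 + 4.71*p^2 + 2.99*p - 3.81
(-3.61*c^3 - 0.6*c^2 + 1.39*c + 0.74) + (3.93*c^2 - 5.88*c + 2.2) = -3.61*c^3 + 3.33*c^2 - 4.49*c + 2.94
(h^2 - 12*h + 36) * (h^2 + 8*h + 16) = h^4 - 4*h^3 - 44*h^2 + 96*h + 576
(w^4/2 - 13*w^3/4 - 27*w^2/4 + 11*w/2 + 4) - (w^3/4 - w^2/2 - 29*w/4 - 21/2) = w^4/2 - 7*w^3/2 - 25*w^2/4 + 51*w/4 + 29/2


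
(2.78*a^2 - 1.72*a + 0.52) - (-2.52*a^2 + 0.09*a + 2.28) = 5.3*a^2 - 1.81*a - 1.76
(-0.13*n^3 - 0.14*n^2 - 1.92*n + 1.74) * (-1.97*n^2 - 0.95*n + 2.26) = 0.2561*n^5 + 0.3993*n^4 + 3.6216*n^3 - 1.9202*n^2 - 5.9922*n + 3.9324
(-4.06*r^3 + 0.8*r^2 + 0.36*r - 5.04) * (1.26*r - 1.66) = -5.1156*r^4 + 7.7476*r^3 - 0.8744*r^2 - 6.948*r + 8.3664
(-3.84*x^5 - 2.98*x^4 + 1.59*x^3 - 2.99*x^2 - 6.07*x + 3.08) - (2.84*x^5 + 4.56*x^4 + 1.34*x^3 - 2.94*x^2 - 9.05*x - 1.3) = -6.68*x^5 - 7.54*x^4 + 0.25*x^3 - 0.0500000000000003*x^2 + 2.98*x + 4.38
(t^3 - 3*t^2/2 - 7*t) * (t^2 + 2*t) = t^5 + t^4/2 - 10*t^3 - 14*t^2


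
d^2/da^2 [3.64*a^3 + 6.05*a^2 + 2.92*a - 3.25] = 21.84*a + 12.1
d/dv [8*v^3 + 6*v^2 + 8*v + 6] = 24*v^2 + 12*v + 8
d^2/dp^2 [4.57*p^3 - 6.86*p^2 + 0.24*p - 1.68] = 27.42*p - 13.72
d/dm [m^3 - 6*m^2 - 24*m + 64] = 3*m^2 - 12*m - 24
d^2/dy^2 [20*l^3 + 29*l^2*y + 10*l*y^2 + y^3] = 20*l + 6*y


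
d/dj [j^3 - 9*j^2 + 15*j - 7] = 3*j^2 - 18*j + 15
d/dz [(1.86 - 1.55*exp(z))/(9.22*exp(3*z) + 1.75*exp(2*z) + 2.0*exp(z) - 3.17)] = (28.582*exp(3*z) - 48.7351*exp(2*z) - 6.51*exp(z) + 1.1935)*exp(z)/(85.0084*exp(6*z) + 32.27*exp(5*z) + 39.9425*exp(4*z) - 51.4548*exp(3*z) - 7.095*exp(2*z) - 12.68*exp(z) + 10.0489)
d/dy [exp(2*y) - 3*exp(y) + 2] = (2*exp(y) - 3)*exp(y)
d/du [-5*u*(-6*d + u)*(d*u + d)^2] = 5*d^2*(u + 1)*(2*u*(6*d - u) - u*(u + 1) + (6*d - u)*(u + 1))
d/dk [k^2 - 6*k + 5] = 2*k - 6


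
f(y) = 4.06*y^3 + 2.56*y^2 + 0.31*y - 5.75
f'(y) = 12.18*y^2 + 5.12*y + 0.31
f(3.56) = 210.98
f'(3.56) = 172.90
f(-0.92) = -7.03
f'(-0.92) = 5.91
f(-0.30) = -5.72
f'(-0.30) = -0.13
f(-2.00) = -28.61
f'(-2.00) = 38.79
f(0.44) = -4.77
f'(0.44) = 4.92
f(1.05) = 2.10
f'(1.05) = 19.11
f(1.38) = 10.22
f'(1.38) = 30.57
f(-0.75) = -6.26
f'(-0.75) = 3.32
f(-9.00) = -2760.92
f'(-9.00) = 940.81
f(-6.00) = -792.41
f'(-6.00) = 408.07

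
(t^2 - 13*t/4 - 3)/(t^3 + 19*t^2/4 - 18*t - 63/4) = (t - 4)/(t^2 + 4*t - 21)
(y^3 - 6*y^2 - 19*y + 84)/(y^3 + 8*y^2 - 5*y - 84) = (y - 7)/(y + 7)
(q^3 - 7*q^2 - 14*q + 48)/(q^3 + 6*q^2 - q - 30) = (q - 8)/(q + 5)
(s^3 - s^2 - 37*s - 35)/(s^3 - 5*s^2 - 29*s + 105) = (s + 1)/(s - 3)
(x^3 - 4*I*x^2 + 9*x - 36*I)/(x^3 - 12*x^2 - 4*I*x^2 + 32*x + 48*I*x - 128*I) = (x^2 + 9)/(x^2 - 12*x + 32)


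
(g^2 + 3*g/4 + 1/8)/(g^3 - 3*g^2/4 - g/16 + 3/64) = 8*(2*g + 1)/(16*g^2 - 16*g + 3)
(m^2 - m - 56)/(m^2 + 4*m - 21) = (m - 8)/(m - 3)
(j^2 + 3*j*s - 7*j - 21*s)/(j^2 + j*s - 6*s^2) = (7 - j)/(-j + 2*s)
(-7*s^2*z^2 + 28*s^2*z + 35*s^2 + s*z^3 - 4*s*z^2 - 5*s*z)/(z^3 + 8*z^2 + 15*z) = s*(-7*s*z^2 + 28*s*z + 35*s + z^3 - 4*z^2 - 5*z)/(z*(z^2 + 8*z + 15))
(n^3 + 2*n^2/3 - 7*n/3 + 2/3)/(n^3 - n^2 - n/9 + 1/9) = 3*(n + 2)/(3*n + 1)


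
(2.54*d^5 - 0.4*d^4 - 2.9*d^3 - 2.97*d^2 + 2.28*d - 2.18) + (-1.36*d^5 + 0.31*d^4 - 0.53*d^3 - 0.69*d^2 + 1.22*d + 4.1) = 1.18*d^5 - 0.09*d^4 - 3.43*d^3 - 3.66*d^2 + 3.5*d + 1.92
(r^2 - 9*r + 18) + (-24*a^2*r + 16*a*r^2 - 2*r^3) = -24*a^2*r + 16*a*r^2 - 2*r^3 + r^2 - 9*r + 18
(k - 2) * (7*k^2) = 7*k^3 - 14*k^2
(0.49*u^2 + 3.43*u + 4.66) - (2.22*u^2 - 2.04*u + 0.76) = -1.73*u^2 + 5.47*u + 3.9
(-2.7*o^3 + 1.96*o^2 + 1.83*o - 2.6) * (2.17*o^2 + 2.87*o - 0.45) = -5.859*o^5 - 3.4958*o^4 + 10.8113*o^3 - 1.2719*o^2 - 8.2855*o + 1.17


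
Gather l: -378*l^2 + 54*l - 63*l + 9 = -378*l^2 - 9*l + 9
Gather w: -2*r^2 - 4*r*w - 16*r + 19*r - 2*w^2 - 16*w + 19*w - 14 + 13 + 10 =-2*r^2 + 3*r - 2*w^2 + w*(3 - 4*r) + 9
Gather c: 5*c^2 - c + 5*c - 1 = 5*c^2 + 4*c - 1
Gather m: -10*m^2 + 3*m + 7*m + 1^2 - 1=-10*m^2 + 10*m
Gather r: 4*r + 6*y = 4*r + 6*y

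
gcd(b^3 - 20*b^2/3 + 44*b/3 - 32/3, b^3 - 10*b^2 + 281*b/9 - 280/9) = b - 8/3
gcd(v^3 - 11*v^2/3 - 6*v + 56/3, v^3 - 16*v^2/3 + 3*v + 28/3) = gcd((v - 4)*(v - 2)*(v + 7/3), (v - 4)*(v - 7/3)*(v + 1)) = v - 4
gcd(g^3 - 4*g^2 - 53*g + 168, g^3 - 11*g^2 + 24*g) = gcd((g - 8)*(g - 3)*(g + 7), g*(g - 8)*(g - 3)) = g^2 - 11*g + 24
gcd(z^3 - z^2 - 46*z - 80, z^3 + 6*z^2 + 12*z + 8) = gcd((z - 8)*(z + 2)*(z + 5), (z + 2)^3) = z + 2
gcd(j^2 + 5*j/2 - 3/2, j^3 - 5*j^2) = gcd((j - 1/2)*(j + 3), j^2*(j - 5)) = 1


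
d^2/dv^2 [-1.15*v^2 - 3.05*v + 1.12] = -2.30000000000000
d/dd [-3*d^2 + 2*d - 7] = 2 - 6*d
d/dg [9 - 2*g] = -2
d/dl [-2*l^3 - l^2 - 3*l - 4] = -6*l^2 - 2*l - 3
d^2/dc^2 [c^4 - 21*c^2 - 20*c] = 12*c^2 - 42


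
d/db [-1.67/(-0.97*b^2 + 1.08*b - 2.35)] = (1.8036 - 3.2398*b)/(0.97*b^2 - 1.08*b + 2.35)^2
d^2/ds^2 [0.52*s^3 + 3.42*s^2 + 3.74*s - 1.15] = 3.12*s + 6.84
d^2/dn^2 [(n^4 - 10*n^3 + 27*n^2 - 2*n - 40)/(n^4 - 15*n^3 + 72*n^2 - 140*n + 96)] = 2*(5*n^6 - 105*n^5 + 1083*n^4 - 6707*n^3 + 24420*n^2 - 46680*n + 35696)/(n^9 - 39*n^8 + 645*n^7 - 5929*n^6 + 33414*n^5 - 120108*n^4 + 276472*n^3 - 394560*n^2 + 317952*n - 110592)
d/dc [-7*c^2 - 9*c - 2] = -14*c - 9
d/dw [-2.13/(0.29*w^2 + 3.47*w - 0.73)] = (1.2354*w + 7.3911)/(0.29*w^2 + 3.47*w - 0.73)^2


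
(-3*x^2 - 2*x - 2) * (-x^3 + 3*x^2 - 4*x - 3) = 3*x^5 - 7*x^4 + 8*x^3 + 11*x^2 + 14*x + 6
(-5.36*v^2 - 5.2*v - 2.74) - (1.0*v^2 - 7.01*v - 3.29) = -6.36*v^2 + 1.81*v + 0.55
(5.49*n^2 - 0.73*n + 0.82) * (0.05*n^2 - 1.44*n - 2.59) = 0.2745*n^4 - 7.9421*n^3 - 13.1269*n^2 + 0.7099*n - 2.1238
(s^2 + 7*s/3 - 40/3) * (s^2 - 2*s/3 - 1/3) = s^4 + 5*s^3/3 - 137*s^2/9 + 73*s/9 + 40/9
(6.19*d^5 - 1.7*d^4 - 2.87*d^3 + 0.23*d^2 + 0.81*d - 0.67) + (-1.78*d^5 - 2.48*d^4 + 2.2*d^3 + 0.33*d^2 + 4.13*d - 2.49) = 4.41*d^5 - 4.18*d^4 - 0.67*d^3 + 0.56*d^2 + 4.94*d - 3.16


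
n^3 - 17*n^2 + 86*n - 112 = (n - 8)*(n - 7)*(n - 2)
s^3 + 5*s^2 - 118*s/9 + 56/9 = (s - 4/3)*(s - 2/3)*(s + 7)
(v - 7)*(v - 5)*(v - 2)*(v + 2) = v^4 - 12*v^3 + 31*v^2 + 48*v - 140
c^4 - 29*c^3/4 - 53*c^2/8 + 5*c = c*(c - 8)*(c - 1/2)*(c + 5/4)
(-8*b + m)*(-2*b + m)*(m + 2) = 16*b^2*m + 32*b^2 - 10*b*m^2 - 20*b*m + m^3 + 2*m^2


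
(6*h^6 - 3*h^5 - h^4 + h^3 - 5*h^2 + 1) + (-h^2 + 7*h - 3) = 6*h^6 - 3*h^5 - h^4 + h^3 - 6*h^2 + 7*h - 2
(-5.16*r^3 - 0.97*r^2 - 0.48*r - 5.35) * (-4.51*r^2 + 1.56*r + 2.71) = 23.2716*r^5 - 3.6749*r^4 - 13.332*r^3 + 20.751*r^2 - 9.6468*r - 14.4985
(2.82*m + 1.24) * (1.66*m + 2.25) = 4.6812*m^2 + 8.4034*m + 2.79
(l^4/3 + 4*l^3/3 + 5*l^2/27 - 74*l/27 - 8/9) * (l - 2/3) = l^5/3 + 10*l^4/9 - 19*l^3/27 - 232*l^2/81 + 76*l/81 + 16/27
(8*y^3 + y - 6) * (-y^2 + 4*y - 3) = -8*y^5 + 32*y^4 - 25*y^3 + 10*y^2 - 27*y + 18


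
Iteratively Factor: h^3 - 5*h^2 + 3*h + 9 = (h - 3)*(h^2 - 2*h - 3) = (h - 3)*(h + 1)*(h - 3)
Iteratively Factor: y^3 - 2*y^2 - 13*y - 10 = (y + 1)*(y^2 - 3*y - 10) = (y - 5)*(y + 1)*(y + 2)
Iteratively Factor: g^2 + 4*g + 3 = (g + 3)*(g + 1)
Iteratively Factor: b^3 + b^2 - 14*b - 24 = (b + 2)*(b^2 - b - 12) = (b - 4)*(b + 2)*(b + 3)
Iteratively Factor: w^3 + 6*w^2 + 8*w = (w + 4)*(w^2 + 2*w) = w*(w + 4)*(w + 2)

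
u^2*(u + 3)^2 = u^4 + 6*u^3 + 9*u^2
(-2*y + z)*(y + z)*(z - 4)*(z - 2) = -2*y^2*z^2 + 12*y^2*z - 16*y^2 - y*z^3 + 6*y*z^2 - 8*y*z + z^4 - 6*z^3 + 8*z^2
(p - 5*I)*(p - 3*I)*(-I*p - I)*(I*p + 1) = p^4 + p^3 - 9*I*p^3 - 23*p^2 - 9*I*p^2 - 23*p + 15*I*p + 15*I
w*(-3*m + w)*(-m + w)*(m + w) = 3*m^3*w - m^2*w^2 - 3*m*w^3 + w^4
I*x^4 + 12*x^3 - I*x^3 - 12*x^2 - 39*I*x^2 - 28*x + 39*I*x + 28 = (x - 7*I)*(x - 4*I)*(x - I)*(I*x - I)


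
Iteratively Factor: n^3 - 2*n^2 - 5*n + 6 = (n - 3)*(n^2 + n - 2) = (n - 3)*(n + 2)*(n - 1)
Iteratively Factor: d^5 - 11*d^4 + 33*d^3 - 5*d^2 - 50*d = (d - 5)*(d^4 - 6*d^3 + 3*d^2 + 10*d) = (d - 5)*(d - 2)*(d^3 - 4*d^2 - 5*d) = (d - 5)^2*(d - 2)*(d^2 + d) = d*(d - 5)^2*(d - 2)*(d + 1)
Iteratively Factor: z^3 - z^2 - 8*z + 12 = (z - 2)*(z^2 + z - 6) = (z - 2)*(z + 3)*(z - 2)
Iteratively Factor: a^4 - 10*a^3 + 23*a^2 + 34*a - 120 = (a - 4)*(a^3 - 6*a^2 - a + 30) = (a - 4)*(a + 2)*(a^2 - 8*a + 15) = (a - 4)*(a - 3)*(a + 2)*(a - 5)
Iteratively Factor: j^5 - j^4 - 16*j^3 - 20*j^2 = (j + 2)*(j^4 - 3*j^3 - 10*j^2) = (j + 2)^2*(j^3 - 5*j^2) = (j - 5)*(j + 2)^2*(j^2) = j*(j - 5)*(j + 2)^2*(j)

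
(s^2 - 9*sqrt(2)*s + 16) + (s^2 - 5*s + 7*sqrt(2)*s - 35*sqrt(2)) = 2*s^2 - 5*s - 2*sqrt(2)*s - 35*sqrt(2) + 16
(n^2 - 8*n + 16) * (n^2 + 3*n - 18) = n^4 - 5*n^3 - 26*n^2 + 192*n - 288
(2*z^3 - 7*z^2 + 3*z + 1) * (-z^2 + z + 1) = -2*z^5 + 9*z^4 - 8*z^3 - 5*z^2 + 4*z + 1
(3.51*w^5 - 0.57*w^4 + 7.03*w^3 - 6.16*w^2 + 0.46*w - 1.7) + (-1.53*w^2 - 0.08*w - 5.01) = 3.51*w^5 - 0.57*w^4 + 7.03*w^3 - 7.69*w^2 + 0.38*w - 6.71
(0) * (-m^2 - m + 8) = 0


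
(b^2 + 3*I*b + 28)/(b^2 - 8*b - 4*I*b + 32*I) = (b + 7*I)/(b - 8)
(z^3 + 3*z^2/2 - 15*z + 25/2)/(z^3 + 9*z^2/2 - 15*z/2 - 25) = (z - 1)/(z + 2)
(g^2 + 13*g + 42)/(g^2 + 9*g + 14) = (g + 6)/(g + 2)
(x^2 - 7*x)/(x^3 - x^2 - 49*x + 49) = x/(x^2 + 6*x - 7)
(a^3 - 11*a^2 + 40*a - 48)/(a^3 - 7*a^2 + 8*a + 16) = (a - 3)/(a + 1)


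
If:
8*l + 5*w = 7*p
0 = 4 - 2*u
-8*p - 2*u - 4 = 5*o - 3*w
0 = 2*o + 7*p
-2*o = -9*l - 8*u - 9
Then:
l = -3985/1569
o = 560/523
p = -160/523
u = 2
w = 5704/1569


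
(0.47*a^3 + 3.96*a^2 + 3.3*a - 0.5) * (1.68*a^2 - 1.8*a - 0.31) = 0.7896*a^5 + 5.8068*a^4 - 1.7297*a^3 - 8.0076*a^2 - 0.123*a + 0.155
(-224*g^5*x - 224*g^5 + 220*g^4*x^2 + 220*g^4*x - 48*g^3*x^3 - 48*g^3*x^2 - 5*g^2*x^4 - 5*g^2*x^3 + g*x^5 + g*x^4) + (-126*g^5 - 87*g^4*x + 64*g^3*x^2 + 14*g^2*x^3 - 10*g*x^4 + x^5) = -224*g^5*x - 350*g^5 + 220*g^4*x^2 + 133*g^4*x - 48*g^3*x^3 + 16*g^3*x^2 - 5*g^2*x^4 + 9*g^2*x^3 + g*x^5 - 9*g*x^4 + x^5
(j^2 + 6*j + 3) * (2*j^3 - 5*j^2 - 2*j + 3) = 2*j^5 + 7*j^4 - 26*j^3 - 24*j^2 + 12*j + 9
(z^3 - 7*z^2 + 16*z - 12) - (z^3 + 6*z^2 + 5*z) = -13*z^2 + 11*z - 12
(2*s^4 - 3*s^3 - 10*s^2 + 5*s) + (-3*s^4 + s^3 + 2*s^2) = -s^4 - 2*s^3 - 8*s^2 + 5*s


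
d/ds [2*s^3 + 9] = 6*s^2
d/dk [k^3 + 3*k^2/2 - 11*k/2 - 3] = 3*k^2 + 3*k - 11/2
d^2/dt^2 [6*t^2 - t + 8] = 12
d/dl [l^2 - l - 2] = 2*l - 1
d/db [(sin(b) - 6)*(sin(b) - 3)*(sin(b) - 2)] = (3*sin(b)^2 - 22*sin(b) + 36)*cos(b)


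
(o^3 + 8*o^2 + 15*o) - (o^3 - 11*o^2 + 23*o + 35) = 19*o^2 - 8*o - 35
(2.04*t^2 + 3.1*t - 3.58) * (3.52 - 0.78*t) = -1.5912*t^3 + 4.7628*t^2 + 13.7044*t - 12.6016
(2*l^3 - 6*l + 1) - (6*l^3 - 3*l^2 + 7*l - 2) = -4*l^3 + 3*l^2 - 13*l + 3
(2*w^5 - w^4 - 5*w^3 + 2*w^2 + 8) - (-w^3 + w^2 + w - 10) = 2*w^5 - w^4 - 4*w^3 + w^2 - w + 18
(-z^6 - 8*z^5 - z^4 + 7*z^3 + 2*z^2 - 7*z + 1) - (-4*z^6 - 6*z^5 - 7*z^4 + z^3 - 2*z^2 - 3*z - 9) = 3*z^6 - 2*z^5 + 6*z^4 + 6*z^3 + 4*z^2 - 4*z + 10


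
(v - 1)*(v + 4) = v^2 + 3*v - 4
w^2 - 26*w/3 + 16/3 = (w - 8)*(w - 2/3)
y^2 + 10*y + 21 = (y + 3)*(y + 7)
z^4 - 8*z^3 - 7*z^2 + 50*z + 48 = (z - 8)*(z - 3)*(z + 1)*(z + 2)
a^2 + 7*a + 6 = (a + 1)*(a + 6)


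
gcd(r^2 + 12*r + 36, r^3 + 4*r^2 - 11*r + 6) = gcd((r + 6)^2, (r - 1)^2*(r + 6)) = r + 6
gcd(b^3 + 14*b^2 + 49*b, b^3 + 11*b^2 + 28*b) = b^2 + 7*b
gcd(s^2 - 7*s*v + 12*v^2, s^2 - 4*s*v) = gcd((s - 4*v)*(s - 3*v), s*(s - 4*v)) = s - 4*v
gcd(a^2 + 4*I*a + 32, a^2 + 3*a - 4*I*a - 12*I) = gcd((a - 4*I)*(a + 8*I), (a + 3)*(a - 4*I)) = a - 4*I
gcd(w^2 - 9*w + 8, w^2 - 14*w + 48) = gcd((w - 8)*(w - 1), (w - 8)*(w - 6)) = w - 8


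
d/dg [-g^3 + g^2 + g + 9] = -3*g^2 + 2*g + 1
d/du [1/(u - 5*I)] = -1/(u - 5*I)^2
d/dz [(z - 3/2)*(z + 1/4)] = 2*z - 5/4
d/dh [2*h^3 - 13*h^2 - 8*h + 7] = 6*h^2 - 26*h - 8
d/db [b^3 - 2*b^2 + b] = 3*b^2 - 4*b + 1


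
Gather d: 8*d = 8*d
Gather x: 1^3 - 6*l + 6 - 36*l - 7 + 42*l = 0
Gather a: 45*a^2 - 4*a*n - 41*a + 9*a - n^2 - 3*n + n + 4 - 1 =45*a^2 + a*(-4*n - 32) - n^2 - 2*n + 3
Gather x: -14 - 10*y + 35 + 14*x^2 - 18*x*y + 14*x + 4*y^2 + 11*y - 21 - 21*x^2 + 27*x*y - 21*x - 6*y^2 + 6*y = -7*x^2 + x*(9*y - 7) - 2*y^2 + 7*y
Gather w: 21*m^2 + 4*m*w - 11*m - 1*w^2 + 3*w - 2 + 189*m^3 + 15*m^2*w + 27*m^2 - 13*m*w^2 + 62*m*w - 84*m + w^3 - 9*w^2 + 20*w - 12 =189*m^3 + 48*m^2 - 95*m + w^3 + w^2*(-13*m - 10) + w*(15*m^2 + 66*m + 23) - 14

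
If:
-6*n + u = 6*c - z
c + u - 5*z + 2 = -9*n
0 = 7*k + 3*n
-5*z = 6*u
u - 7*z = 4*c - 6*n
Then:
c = 92/33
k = 26/21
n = -26/9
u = 100/33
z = -40/11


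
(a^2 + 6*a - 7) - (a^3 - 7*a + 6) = -a^3 + a^2 + 13*a - 13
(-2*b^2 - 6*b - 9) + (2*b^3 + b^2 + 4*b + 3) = 2*b^3 - b^2 - 2*b - 6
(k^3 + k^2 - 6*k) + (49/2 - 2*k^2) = k^3 - k^2 - 6*k + 49/2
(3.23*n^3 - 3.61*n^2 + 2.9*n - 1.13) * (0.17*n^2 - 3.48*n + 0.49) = 0.5491*n^5 - 11.8541*n^4 + 14.6385*n^3 - 12.053*n^2 + 5.3534*n - 0.5537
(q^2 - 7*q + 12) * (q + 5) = q^3 - 2*q^2 - 23*q + 60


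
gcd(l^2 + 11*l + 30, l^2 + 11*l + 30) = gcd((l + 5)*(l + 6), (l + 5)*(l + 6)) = l^2 + 11*l + 30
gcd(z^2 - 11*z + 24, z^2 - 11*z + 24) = z^2 - 11*z + 24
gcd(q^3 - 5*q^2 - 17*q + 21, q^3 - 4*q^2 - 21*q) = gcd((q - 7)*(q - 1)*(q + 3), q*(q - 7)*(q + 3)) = q^2 - 4*q - 21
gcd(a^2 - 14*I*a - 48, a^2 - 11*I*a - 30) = a - 6*I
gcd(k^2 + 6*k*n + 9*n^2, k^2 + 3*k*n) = k + 3*n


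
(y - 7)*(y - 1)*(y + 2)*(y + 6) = y^4 - 45*y^2 - 40*y + 84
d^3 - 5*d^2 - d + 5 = (d - 5)*(d - 1)*(d + 1)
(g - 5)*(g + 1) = g^2 - 4*g - 5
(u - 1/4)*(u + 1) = u^2 + 3*u/4 - 1/4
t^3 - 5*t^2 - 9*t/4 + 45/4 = (t - 5)*(t - 3/2)*(t + 3/2)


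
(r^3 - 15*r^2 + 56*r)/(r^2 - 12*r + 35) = r*(r - 8)/(r - 5)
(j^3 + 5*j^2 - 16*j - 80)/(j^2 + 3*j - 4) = (j^2 + j - 20)/(j - 1)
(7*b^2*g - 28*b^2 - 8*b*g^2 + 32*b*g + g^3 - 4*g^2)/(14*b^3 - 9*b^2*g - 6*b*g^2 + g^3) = (g - 4)/(2*b + g)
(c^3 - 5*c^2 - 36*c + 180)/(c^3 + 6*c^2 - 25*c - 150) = (c - 6)/(c + 5)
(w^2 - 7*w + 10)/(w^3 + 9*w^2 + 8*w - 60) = (w - 5)/(w^2 + 11*w + 30)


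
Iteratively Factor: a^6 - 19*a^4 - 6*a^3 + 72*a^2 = (a - 4)*(a^5 + 4*a^4 - 3*a^3 - 18*a^2) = (a - 4)*(a - 2)*(a^4 + 6*a^3 + 9*a^2) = (a - 4)*(a - 2)*(a + 3)*(a^3 + 3*a^2) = (a - 4)*(a - 2)*(a + 3)^2*(a^2) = a*(a - 4)*(a - 2)*(a + 3)^2*(a)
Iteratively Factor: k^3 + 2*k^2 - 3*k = (k)*(k^2 + 2*k - 3) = k*(k - 1)*(k + 3)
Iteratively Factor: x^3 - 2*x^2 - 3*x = (x)*(x^2 - 2*x - 3) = x*(x - 3)*(x + 1)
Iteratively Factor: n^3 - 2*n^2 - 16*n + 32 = (n - 4)*(n^2 + 2*n - 8) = (n - 4)*(n + 4)*(n - 2)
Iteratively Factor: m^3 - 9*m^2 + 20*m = (m)*(m^2 - 9*m + 20) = m*(m - 5)*(m - 4)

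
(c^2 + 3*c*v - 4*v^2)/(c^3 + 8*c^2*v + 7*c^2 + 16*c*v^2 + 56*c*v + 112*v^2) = (c - v)/(c^2 + 4*c*v + 7*c + 28*v)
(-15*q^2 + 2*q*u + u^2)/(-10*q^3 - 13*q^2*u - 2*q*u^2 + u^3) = (15*q^2 - 2*q*u - u^2)/(10*q^3 + 13*q^2*u + 2*q*u^2 - u^3)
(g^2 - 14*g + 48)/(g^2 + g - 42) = (g - 8)/(g + 7)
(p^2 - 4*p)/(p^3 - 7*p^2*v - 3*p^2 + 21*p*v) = (p - 4)/(p^2 - 7*p*v - 3*p + 21*v)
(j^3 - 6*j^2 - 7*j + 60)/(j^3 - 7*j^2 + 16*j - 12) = (j^3 - 6*j^2 - 7*j + 60)/(j^3 - 7*j^2 + 16*j - 12)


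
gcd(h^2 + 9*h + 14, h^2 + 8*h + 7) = h + 7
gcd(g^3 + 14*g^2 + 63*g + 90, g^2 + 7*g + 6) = g + 6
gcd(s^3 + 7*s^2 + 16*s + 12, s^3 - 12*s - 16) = s^2 + 4*s + 4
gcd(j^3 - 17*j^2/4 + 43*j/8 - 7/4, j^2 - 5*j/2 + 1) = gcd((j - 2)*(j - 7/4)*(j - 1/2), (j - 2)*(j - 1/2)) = j^2 - 5*j/2 + 1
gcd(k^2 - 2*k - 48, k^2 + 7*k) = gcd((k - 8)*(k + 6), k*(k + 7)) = 1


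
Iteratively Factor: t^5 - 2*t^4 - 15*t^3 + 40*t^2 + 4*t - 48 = (t - 3)*(t^4 + t^3 - 12*t^2 + 4*t + 16) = (t - 3)*(t - 2)*(t^3 + 3*t^2 - 6*t - 8) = (t - 3)*(t - 2)*(t + 1)*(t^2 + 2*t - 8) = (t - 3)*(t - 2)^2*(t + 1)*(t + 4)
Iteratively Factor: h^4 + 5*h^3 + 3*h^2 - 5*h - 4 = (h - 1)*(h^3 + 6*h^2 + 9*h + 4) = (h - 1)*(h + 4)*(h^2 + 2*h + 1) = (h - 1)*(h + 1)*(h + 4)*(h + 1)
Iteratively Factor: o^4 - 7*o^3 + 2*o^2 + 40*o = (o - 5)*(o^3 - 2*o^2 - 8*o) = (o - 5)*(o - 4)*(o^2 + 2*o) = (o - 5)*(o - 4)*(o + 2)*(o)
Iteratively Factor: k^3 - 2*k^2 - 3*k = (k + 1)*(k^2 - 3*k) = k*(k + 1)*(k - 3)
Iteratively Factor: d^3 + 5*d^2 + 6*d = (d + 3)*(d^2 + 2*d) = (d + 2)*(d + 3)*(d)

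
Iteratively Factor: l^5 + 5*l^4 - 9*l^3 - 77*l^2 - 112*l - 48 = (l - 4)*(l^4 + 9*l^3 + 27*l^2 + 31*l + 12) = (l - 4)*(l + 1)*(l^3 + 8*l^2 + 19*l + 12) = (l - 4)*(l + 1)*(l + 3)*(l^2 + 5*l + 4) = (l - 4)*(l + 1)*(l + 3)*(l + 4)*(l + 1)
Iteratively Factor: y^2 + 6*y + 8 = (y + 2)*(y + 4)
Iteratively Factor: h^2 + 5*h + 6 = (h + 2)*(h + 3)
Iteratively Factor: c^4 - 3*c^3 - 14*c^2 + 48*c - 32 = (c - 4)*(c^3 + c^2 - 10*c + 8) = (c - 4)*(c + 4)*(c^2 - 3*c + 2) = (c - 4)*(c - 1)*(c + 4)*(c - 2)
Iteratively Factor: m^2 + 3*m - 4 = (m - 1)*(m + 4)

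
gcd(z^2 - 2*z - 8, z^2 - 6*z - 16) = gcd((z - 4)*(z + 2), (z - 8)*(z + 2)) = z + 2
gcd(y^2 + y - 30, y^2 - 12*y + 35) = y - 5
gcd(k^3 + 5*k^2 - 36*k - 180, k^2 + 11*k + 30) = k^2 + 11*k + 30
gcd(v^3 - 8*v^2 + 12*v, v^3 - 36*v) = v^2 - 6*v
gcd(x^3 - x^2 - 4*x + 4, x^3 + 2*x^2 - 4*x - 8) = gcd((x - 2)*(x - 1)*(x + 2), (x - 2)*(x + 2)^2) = x^2 - 4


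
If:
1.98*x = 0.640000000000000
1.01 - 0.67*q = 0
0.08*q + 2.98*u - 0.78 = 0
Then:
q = 1.51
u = 0.22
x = 0.32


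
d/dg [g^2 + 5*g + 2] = 2*g + 5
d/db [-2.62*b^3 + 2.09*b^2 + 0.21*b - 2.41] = -7.86*b^2 + 4.18*b + 0.21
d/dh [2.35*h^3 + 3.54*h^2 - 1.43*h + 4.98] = 7.05*h^2 + 7.08*h - 1.43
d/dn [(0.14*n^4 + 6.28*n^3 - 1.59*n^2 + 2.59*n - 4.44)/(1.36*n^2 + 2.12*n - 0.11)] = (0.3808*n^5 + 9.4312*n^4 + 26.5656*n^3 - 8.9656*n^2 + 12.4266*n + 9.1279)/(1.8496*n^4 + 5.7664*n^3 + 4.1952*n^2 - 0.4664*n + 0.0121)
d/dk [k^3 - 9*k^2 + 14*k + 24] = 3*k^2 - 18*k + 14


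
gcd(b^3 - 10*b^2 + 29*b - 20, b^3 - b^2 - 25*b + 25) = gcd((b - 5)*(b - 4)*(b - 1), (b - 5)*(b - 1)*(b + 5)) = b^2 - 6*b + 5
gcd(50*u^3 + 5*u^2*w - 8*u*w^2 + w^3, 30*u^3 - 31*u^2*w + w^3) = 5*u - w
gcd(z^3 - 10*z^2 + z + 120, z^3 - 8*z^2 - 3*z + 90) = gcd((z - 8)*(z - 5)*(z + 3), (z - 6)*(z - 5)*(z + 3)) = z^2 - 2*z - 15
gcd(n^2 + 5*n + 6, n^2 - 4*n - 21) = n + 3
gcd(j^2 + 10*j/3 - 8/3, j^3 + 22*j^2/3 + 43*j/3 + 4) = j + 4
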